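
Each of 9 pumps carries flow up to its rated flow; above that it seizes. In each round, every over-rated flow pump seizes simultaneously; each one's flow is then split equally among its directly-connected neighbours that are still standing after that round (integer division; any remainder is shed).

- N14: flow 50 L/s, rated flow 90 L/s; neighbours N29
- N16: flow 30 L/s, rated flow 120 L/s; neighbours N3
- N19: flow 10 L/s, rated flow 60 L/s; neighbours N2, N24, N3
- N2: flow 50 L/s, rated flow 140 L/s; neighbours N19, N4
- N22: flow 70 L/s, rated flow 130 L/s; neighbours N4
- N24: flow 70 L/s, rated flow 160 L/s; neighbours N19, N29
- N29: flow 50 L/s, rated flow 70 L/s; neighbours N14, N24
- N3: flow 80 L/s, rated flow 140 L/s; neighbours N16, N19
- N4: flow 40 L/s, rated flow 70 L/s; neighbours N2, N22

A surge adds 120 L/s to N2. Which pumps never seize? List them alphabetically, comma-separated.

N14, N16, N24, N29, N3

Round 1 — N2 at 170 > 140. N2 seizes.
  N2 sheds 170 L/s to N19, N4: 85 each.
    N19: 10+85 = 95 > 60
    N4: 40+85 = 125 > 70
Round 2 — N19, N4 seize.
  N19 sheds 95 L/s to N24, N3: 47 each (1 lost).
    N24: 70+47 = 117 ≤ 160
    N3: 80+47 = 127 ≤ 140
  N4 sheds 125 L/s to N22: 125 each.
    N22: 70+125 = 195 > 130
Round 3 — N22 seizes.
  N22 sheds 195 L/s: no online neighbours, lost.
No further seizures.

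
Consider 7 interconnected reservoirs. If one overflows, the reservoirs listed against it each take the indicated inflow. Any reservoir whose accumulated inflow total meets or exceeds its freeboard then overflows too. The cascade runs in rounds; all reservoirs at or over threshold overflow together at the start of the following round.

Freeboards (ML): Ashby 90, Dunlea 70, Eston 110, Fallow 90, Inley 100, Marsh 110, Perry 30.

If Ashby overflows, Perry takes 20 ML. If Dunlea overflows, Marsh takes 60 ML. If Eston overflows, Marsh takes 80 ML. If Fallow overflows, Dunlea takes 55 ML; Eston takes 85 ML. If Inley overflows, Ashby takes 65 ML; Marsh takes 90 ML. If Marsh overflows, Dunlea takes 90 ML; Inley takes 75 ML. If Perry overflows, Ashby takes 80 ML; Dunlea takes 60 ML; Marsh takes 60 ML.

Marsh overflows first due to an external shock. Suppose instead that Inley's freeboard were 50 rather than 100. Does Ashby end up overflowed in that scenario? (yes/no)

no

With Inley's freeboard at 50:
Round 1 — Marsh overflows (initial).
  Dunlea: +90 → 90 ≥ 70
  Inley: +75 → 75 ≥ 50
Round 2 — Dunlea, Inley overflow.
  Ashby: +65 → 65 < 90
No further overflows.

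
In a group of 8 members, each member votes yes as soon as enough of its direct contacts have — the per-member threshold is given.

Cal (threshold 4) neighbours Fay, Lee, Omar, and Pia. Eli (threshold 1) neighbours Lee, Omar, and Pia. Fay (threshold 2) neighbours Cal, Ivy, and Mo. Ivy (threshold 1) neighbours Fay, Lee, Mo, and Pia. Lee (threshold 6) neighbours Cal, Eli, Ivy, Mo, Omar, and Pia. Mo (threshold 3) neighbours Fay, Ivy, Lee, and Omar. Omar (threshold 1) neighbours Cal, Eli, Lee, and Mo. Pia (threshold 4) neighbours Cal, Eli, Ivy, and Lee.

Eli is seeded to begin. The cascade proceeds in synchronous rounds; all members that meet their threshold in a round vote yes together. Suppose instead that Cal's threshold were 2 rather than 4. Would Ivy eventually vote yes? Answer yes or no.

no

With Cal's threshold at 2:
Round 1 — Eli votes yes (initial).
Round 2 — checking thresholds:
  Lee: 1 of 6 neighbours < 6, holds.
  Omar: 1 of 4 neighbours ≥ 1, votes yes.
  Pia: 1 of 4 neighbours < 4, holds.
Round 3 — no new yes votes; cascade stops.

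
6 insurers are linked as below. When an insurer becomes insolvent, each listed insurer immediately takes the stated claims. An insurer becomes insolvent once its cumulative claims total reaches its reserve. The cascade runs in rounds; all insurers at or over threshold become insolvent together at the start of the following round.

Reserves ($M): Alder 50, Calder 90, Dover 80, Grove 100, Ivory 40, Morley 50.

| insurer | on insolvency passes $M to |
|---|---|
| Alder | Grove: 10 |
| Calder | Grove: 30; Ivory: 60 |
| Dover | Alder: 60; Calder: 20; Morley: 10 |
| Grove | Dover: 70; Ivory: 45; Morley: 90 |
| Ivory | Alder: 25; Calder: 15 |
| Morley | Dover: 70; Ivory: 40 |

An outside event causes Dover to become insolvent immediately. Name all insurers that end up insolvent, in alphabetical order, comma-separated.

Alder, Dover

Round 1 — Dover becomes insolvent (initial).
  Alder: +60 → 60 ≥ 50
  Calder: +20 → 20 < 90
  Morley: +10 → 10 < 50
Round 2 — Alder becomes insolvent.
  Grove: +10 → 10 < 100
No further insolvencies.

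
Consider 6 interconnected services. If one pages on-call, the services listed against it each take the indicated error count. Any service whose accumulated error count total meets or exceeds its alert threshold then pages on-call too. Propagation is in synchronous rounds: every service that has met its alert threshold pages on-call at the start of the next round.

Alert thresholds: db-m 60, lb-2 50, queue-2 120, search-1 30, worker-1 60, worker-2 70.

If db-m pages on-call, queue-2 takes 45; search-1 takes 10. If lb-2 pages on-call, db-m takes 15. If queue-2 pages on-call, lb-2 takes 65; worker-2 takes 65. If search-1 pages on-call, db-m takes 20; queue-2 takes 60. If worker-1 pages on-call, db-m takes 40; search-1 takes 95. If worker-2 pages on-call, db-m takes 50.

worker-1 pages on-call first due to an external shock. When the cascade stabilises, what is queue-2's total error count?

Round 1 — worker-1 pages on-call (initial).
  db-m: +40 → 40 < 60
  search-1: +95 → 95 ≥ 30
Round 2 — search-1 pages on-call.
  db-m: +20 → 60 ≥ 60
  queue-2: +60 → 60 < 120
Round 3 — db-m pages on-call.
  queue-2: +45 → 105 < 120
No further pages.

105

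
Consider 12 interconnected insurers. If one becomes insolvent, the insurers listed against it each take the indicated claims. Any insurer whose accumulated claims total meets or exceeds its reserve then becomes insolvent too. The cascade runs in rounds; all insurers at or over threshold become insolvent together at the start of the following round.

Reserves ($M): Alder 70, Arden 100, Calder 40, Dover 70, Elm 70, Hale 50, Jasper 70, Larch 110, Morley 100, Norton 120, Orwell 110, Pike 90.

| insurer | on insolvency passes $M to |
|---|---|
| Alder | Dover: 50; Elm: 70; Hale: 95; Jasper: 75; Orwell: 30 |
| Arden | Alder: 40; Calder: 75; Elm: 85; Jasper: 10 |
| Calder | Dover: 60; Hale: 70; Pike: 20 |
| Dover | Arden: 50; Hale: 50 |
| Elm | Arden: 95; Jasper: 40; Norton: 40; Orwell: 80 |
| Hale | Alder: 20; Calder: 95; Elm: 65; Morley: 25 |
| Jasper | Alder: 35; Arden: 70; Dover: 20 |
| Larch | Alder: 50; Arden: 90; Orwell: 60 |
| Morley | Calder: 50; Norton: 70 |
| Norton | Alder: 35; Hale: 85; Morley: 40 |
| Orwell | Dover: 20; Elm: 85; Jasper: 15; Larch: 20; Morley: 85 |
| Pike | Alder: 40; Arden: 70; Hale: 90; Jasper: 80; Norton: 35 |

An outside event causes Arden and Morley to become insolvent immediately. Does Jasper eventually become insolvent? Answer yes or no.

no

Round 1 — Arden, Morley become insolvent (initial).
  Alder: +40 → 40 < 70
  Calder: +75+50 → 125 ≥ 40
  Elm: +85 → 85 ≥ 70
  Jasper: +10 → 10 < 70
  Norton: +70 → 70 < 120
Round 2 — Calder, Elm become insolvent.
  Dover: +60 → 60 < 70
  Hale: +70 → 70 ≥ 50
  Jasper: +40 → 50 < 70
  Norton: +40 → 110 < 120
  Orwell: +80 → 80 < 110
  Pike: +20 → 20 < 90
Round 3 — Hale becomes insolvent.
  Alder: +20 → 60 < 70
No further insolvencies.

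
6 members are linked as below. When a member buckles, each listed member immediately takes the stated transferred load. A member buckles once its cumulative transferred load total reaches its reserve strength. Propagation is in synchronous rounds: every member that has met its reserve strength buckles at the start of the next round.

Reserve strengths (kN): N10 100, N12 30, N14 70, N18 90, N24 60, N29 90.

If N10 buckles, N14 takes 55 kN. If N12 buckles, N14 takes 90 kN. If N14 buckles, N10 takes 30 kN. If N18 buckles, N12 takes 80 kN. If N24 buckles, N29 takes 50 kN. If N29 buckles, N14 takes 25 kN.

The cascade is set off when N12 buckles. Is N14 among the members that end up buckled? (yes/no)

Round 1 — N12 buckles (initial).
  N14: +90 → 90 ≥ 70
Round 2 — N14 buckles.
  N10: +30 → 30 < 100
No further bucklings.

yes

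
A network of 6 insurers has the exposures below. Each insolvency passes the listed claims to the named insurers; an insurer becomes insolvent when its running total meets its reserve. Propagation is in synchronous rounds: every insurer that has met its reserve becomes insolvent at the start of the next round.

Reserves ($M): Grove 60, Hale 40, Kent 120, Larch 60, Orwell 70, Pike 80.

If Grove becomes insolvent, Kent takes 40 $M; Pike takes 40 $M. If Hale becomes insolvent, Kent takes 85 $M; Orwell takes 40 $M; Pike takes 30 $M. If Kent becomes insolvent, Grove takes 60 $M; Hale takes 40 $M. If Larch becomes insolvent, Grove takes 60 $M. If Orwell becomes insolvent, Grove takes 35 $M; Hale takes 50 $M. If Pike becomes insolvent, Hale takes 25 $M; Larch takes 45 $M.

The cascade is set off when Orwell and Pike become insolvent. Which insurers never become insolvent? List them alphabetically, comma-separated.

Grove, Kent, Larch

Round 1 — Orwell, Pike become insolvent (initial).
  Grove: +35 → 35 < 60
  Hale: +50+25 → 75 ≥ 40
  Larch: +45 → 45 < 60
Round 2 — Hale becomes insolvent.
  Kent: +85 → 85 < 120
No further insolvencies.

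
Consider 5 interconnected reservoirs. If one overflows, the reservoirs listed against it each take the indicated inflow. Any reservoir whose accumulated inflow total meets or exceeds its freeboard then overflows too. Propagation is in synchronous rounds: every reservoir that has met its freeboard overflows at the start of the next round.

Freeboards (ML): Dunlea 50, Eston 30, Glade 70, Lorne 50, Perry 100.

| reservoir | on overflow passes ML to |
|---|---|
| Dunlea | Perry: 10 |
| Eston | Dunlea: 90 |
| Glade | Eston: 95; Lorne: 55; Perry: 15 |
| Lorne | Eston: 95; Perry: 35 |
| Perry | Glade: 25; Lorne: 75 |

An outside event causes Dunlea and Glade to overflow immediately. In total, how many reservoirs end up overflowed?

Round 1 — Dunlea, Glade overflow (initial).
  Eston: +95 → 95 ≥ 30
  Lorne: +55 → 55 ≥ 50
  Perry: +10+15 → 25 < 100
Round 2 — Eston, Lorne overflow.
  Perry: +35 → 60 < 100
No further overflows.

4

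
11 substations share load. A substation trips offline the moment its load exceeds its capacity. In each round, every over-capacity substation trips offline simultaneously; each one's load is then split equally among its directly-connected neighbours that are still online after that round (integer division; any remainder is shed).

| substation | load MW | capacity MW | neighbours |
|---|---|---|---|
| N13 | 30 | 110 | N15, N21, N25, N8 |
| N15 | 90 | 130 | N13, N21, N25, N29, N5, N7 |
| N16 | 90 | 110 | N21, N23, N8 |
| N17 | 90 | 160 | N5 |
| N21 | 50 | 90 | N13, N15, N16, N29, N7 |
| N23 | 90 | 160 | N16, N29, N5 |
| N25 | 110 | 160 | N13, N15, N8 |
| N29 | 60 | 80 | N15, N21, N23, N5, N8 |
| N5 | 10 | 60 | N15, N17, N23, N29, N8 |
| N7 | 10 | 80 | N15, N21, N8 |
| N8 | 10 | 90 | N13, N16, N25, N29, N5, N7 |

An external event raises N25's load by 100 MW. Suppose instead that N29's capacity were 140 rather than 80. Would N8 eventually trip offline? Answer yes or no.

With N29's capacity at 140:
Round 1 — N25 at 210 > 160. N25 trips offline.
  N25 sheds 210 MW to N13, N15, N8: 70 each.
    N13: 30+70 = 100 ≤ 110
    N15: 90+70 = 160 > 130
    N8: 10+70 = 80 ≤ 90
Round 2 — N15 trips offline.
  N15 sheds 160 MW to N13, N21, N29, N5, N7: 32 each.
    N13: 100+32 = 132 > 110
    N21: 50+32 = 82 ≤ 90
    N29: 60+32 = 92 ≤ 140
    N5: 10+32 = 42 ≤ 60
    N7: 10+32 = 42 ≤ 80
Round 3 — N13 trips offline.
  N13 sheds 132 MW to N21, N8: 66 each.
    N21: 82+66 = 148 > 90
    N8: 80+66 = 146 > 90
Round 4 — N21, N8 trip offline.
  N21 sheds 148 MW to N16, N29, N7: 49 each (1 lost).
    N16: 90+49 = 139 > 110
    N29: 92+49 = 141 > 140
    N7: 42+49 = 91 > 80
  N8 sheds 146 MW to N16, N29, N5, N7: 36 each (2 lost).
    N16: 139+36 = 175 > 110
    N29: 141+36 = 177 > 140
    N5: 42+36 = 78 > 60
    N7: 91+36 = 127 > 80
Round 5 — N16, N29, N5, N7 trip offline.
  N16 sheds 175 MW to N23: 175 each.
    N23: 90+175 = 265 > 160
  N29 sheds 177 MW to N23: 177 each.
    N23: 265+177 = 442 > 160
  N5 sheds 78 MW to N17, N23: 39 each.
    N17: 90+39 = 129 ≤ 160
    N23: 442+39 = 481 > 160
  N7 sheds 127 MW: no online neighbours, lost.
Round 6 — N23 trips offline.
  N23 sheds 481 MW: no online neighbours, lost.
No further trips.

yes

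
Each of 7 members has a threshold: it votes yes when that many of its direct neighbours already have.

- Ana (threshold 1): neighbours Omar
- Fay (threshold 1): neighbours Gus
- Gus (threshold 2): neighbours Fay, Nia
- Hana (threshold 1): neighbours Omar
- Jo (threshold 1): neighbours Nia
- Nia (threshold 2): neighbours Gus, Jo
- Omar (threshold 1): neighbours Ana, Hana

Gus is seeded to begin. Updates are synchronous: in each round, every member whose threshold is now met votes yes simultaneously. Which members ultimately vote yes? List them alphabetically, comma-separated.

Round 1 — Gus votes yes (initial).
Round 2 — checking thresholds:
  Fay: 1 of 1 neighbours ≥ 1, votes yes.
  Nia: 1 of 2 neighbours < 2, not yet.
Round 3 — no new yes votes; cascade stops.

Fay, Gus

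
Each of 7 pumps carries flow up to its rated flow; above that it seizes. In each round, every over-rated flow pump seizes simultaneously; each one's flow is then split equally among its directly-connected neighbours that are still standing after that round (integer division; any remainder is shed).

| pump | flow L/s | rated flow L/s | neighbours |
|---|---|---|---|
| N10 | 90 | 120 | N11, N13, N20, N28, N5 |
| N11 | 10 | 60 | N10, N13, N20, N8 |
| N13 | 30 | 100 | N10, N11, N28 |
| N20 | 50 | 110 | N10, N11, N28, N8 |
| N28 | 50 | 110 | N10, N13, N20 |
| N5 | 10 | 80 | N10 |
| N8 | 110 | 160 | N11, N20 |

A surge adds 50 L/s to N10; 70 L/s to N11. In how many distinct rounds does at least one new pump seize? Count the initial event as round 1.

Round 1 — N10 at 140 > 120; N11 at 80 > 60. N10, N11 seize.
  N10 sheds 140 L/s to N13, N20, N28, N5: 35 each.
    N13: 30+35 = 65 ≤ 100
    N20: 50+35 = 85 ≤ 110
    N28: 50+35 = 85 ≤ 110
    N5: 10+35 = 45 ≤ 80
  N11 sheds 80 L/s to N13, N20, N8: 26 each (2 lost).
    N13: 65+26 = 91 ≤ 100
    N20: 85+26 = 111 > 110
    N8: 110+26 = 136 ≤ 160
Round 2 — N20 seizes.
  N20 sheds 111 L/s to N28, N8: 55 each (1 lost).
    N28: 85+55 = 140 > 110
    N8: 136+55 = 191 > 160
Round 3 — N28, N8 seize.
  N28 sheds 140 L/s to N13: 140 each.
    N13: 91+140 = 231 > 100
  N8 sheds 191 L/s: no online neighbours, lost.
Round 4 — N13 seizes.
  N13 sheds 231 L/s: no online neighbours, lost.
No further seizures.

4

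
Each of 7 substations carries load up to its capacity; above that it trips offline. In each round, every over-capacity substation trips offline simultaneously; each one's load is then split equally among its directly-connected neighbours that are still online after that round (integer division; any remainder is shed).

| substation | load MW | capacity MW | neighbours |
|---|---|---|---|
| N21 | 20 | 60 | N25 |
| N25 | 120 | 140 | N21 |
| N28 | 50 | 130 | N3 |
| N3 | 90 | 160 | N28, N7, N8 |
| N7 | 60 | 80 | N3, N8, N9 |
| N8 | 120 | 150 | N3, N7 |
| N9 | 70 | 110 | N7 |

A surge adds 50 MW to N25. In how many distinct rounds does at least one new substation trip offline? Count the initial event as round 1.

2

Round 1 — N25 at 170 > 140. N25 trips offline.
  N25 sheds 170 MW to N21: 170 each.
    N21: 20+170 = 190 > 60
Round 2 — N21 trips offline.
  N21 sheds 190 MW: no online neighbours, lost.
No further trips.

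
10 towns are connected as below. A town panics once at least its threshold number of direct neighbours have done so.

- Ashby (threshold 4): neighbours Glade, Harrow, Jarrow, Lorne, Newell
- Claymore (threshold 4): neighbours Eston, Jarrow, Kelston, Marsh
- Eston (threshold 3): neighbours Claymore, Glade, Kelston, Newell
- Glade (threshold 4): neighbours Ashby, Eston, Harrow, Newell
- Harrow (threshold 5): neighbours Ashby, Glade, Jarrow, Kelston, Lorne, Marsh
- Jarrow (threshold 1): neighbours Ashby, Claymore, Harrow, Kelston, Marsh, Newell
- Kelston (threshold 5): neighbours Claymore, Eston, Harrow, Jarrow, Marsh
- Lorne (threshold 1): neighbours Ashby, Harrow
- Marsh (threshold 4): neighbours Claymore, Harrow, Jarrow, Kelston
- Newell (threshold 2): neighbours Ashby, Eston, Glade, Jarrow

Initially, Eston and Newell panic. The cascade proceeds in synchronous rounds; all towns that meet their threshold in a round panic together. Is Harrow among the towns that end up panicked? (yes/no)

no

Round 1 — Eston, Newell panic (initial).
Round 2 — checking thresholds:
  Ashby: 1 of 5 neighbours < 4, not yet.
  Claymore: 1 of 4 neighbours < 4, not yet.
  Glade: 2 of 4 neighbours < 4, not yet.
  Jarrow: 1 of 6 neighbours ≥ 1, panics.
  Kelston: 1 of 5 neighbours < 5, not yet.
Round 3 — no new panics; cascade stops.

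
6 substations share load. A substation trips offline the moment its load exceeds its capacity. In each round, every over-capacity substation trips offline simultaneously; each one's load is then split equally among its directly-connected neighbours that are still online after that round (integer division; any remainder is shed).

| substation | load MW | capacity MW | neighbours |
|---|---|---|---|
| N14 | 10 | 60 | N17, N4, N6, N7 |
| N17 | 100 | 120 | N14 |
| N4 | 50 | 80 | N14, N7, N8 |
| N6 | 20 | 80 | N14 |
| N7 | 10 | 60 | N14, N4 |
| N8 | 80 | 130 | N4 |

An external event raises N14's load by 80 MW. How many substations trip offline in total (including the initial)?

Round 1 — N14 at 90 > 60. N14 trips offline.
  N14 sheds 90 MW to N17, N4, N6, N7: 22 each (2 lost).
    N17: 100+22 = 122 > 120
    N4: 50+22 = 72 ≤ 80
    N6: 20+22 = 42 ≤ 80
    N7: 10+22 = 32 ≤ 60
Round 2 — N17 trips offline.
  N17 sheds 122 MW: no online neighbours, lost.
No further trips.

2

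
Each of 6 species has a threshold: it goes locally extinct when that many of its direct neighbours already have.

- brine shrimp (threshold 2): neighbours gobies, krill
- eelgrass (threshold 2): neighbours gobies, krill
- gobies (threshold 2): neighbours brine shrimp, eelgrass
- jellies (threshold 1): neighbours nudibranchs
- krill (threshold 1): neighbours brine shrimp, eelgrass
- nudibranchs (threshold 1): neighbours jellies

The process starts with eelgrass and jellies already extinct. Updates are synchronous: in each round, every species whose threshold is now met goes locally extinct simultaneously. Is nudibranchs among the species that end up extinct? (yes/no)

Round 1 — eelgrass, jellies go locally extinct (initial).
Round 2 — checking thresholds:
  gobies: 1 of 2 neighbours < 2, not yet.
  krill: 1 of 2 neighbours ≥ 1, goes locally extinct.
  nudibranchs: 1 of 1 neighbours ≥ 1, goes locally extinct.
Round 3 — no new extinctions; cascade stops.

yes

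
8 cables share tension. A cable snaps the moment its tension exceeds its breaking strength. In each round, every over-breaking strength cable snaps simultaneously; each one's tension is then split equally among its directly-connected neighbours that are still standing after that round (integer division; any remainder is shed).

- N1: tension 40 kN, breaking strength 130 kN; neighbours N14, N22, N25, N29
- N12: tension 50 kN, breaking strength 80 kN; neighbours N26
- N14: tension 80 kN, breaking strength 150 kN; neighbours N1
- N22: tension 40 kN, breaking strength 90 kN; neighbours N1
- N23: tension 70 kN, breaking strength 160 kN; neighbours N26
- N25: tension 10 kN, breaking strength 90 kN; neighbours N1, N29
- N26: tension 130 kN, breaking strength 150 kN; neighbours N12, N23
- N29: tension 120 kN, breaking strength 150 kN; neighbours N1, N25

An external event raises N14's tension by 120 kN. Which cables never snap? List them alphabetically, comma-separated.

Round 1 — N14 at 200 > 150. N14 snaps.
  N14 sheds 200 kN to N1: 200 each.
    N1: 40+200 = 240 > 130
Round 2 — N1 snaps.
  N1 sheds 240 kN to N22, N25, N29: 80 each.
    N22: 40+80 = 120 > 90
    N25: 10+80 = 90 ≤ 90
    N29: 120+80 = 200 > 150
Round 3 — N22, N29 snap.
  N22 sheds 120 kN: no online neighbours, lost.
  N29 sheds 200 kN to N25: 200 each.
    N25: 90+200 = 290 > 90
Round 4 — N25 snaps.
  N25 sheds 290 kN: no online neighbours, lost.
No further breaks.

N12, N23, N26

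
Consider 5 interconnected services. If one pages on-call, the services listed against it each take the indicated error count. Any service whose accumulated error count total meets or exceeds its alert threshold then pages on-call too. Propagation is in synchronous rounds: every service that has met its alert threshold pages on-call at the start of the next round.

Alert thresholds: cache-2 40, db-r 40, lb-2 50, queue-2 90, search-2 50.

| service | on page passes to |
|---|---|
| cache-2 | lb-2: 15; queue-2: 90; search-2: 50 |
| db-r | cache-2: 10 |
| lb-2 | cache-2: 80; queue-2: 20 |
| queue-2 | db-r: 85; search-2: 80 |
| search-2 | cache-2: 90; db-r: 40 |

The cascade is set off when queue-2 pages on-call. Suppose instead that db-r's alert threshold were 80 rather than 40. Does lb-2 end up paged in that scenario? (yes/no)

With db-r's alert threshold at 80:
Round 1 — queue-2 pages on-call (initial).
  db-r: +85 → 85 ≥ 80
  search-2: +80 → 80 ≥ 50
Round 2 — db-r, search-2 page on-call.
  cache-2: +10+90 → 100 ≥ 40
Round 3 — cache-2 pages on-call.
  lb-2: +15 → 15 < 50
No further pages.

no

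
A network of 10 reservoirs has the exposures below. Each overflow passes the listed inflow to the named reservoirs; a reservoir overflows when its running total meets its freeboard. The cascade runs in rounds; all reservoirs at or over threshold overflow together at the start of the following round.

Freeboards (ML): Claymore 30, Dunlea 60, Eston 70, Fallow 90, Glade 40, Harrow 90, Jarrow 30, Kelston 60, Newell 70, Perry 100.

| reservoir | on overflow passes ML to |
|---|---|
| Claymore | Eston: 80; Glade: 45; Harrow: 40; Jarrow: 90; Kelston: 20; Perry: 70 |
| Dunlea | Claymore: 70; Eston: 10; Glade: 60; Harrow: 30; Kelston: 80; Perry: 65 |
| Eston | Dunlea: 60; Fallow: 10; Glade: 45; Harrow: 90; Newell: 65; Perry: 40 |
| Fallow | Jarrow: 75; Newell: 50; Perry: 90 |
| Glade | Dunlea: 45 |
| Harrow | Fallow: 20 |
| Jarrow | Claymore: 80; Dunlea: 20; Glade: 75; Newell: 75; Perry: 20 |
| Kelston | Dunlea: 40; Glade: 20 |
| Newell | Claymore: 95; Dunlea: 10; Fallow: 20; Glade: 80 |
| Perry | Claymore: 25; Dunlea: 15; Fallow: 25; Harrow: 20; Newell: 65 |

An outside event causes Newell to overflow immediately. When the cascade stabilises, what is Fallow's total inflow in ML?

Round 1 — Newell overflows (initial).
  Claymore: +95 → 95 ≥ 30
  Dunlea: +10 → 10 < 60
  Fallow: +20 → 20 < 90
  Glade: +80 → 80 ≥ 40
Round 2 — Claymore, Glade overflow.
  Dunlea: +45 → 55 < 60
  Eston: +80 → 80 ≥ 70
  Harrow: +40 → 40 < 90
  Jarrow: +90 → 90 ≥ 30
  Kelston: +20 → 20 < 60
  Perry: +70 → 70 < 100
Round 3 — Eston, Jarrow overflow.
  Dunlea: +60+20 → 135 ≥ 60
  Fallow: +10 → 30 < 90
  Harrow: +90 → 130 ≥ 90
  Perry: +40+20 → 130 ≥ 100
Round 4 — Dunlea, Harrow, Perry overflow.
  Fallow: +20+25 → 75 < 90
  Kelston: +80 → 100 ≥ 60
Round 5 — Kelston overflows.
No further overflows.

75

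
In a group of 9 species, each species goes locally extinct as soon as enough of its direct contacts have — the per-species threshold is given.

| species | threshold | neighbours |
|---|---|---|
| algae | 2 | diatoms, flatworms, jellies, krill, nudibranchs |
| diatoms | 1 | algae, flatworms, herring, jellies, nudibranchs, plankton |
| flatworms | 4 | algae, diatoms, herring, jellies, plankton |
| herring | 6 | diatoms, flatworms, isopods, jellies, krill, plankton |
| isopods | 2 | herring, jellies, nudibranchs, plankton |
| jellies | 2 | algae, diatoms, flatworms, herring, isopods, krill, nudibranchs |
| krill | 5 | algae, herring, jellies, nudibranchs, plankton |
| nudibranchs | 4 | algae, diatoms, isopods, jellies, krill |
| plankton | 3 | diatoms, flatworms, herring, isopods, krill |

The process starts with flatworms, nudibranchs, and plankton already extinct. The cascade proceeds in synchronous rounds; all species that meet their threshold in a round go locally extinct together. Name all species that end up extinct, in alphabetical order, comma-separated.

algae, diatoms, flatworms, isopods, jellies, nudibranchs, plankton

Round 1 — flatworms, nudibranchs, plankton go locally extinct (initial).
Round 2 — checking thresholds:
  algae: 2 of 5 neighbours ≥ 2, goes locally extinct.
  diatoms: 3 of 6 neighbours ≥ 1, goes locally extinct.
  herring: 2 of 6 neighbours < 6, holds.
  isopods: 2 of 4 neighbours ≥ 2, goes locally extinct.
  jellies: 2 of 7 neighbours ≥ 2, goes locally extinct.
  krill: 2 of 5 neighbours < 5, holds.
Round 3 — no new extinctions; cascade stops.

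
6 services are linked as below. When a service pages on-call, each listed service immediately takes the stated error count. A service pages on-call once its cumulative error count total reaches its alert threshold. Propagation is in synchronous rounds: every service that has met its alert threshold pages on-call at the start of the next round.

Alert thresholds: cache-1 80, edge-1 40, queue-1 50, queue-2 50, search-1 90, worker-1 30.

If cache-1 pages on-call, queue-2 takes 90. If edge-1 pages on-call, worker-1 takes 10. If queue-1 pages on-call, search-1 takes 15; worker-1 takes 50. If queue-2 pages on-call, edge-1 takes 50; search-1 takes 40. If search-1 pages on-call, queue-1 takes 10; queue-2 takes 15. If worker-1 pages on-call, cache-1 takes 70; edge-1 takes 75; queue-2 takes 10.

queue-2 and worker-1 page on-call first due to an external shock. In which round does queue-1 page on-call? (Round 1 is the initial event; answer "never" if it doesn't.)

Round 1 — queue-2, worker-1 page on-call (initial).
  cache-1: +70 → 70 < 80
  edge-1: +50+75 → 125 ≥ 40
  search-1: +40 → 40 < 90
Round 2 — edge-1 pages on-call.
No further pages.

never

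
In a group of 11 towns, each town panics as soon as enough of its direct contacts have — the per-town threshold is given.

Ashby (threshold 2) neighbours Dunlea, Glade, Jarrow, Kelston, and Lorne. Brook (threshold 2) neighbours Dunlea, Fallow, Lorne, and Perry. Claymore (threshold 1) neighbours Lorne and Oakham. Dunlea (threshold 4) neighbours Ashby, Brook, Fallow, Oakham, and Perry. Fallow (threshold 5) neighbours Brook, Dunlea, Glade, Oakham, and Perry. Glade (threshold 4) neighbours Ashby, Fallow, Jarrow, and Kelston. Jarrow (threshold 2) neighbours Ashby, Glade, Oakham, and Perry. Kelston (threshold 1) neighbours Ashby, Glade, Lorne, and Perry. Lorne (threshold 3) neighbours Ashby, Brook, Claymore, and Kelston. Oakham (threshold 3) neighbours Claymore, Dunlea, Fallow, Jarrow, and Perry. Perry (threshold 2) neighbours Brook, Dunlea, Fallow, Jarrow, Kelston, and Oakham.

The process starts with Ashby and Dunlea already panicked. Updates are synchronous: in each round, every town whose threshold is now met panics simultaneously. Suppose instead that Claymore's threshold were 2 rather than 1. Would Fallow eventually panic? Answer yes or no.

With Claymore's threshold at 2:
Round 1 — Ashby, Dunlea panic (initial).
Round 2 — checking thresholds:
  Brook: 1 of 4 neighbours < 2, not yet.
  Fallow: 1 of 5 neighbours < 5, not yet.
  Glade: 1 of 4 neighbours < 4, not yet.
  Jarrow: 1 of 4 neighbours < 2, not yet.
  Kelston: 1 of 4 neighbours ≥ 1, panics.
  Lorne: 1 of 4 neighbours < 3, not yet.
  Oakham: 1 of 5 neighbours < 3, not yet.
  Perry: 1 of 6 neighbours < 2, not yet.
Round 3 — checking thresholds:
  Brook: 1 of 4 neighbours < 2, not yet.
  Fallow: 1 of 5 neighbours < 5, not yet.
  Glade: 2 of 4 neighbours < 4, not yet.
  Jarrow: 1 of 4 neighbours < 2, not yet.
  Lorne: 2 of 4 neighbours < 3, not yet.
  Oakham: 1 of 5 neighbours < 3, not yet.
  Perry: 2 of 6 neighbours ≥ 2, panics.
Round 4 — checking thresholds:
  Brook: 2 of 4 neighbours ≥ 2, panics.
  Fallow: 2 of 5 neighbours < 5, not yet.
  Glade: 2 of 4 neighbours < 4, not yet.
  Jarrow: 2 of 4 neighbours ≥ 2, panics.
  Lorne: 2 of 4 neighbours < 3, not yet.
  Oakham: 2 of 5 neighbours < 3, not yet.
Round 5 — checking thresholds:
  Fallow: 3 of 5 neighbours < 5, not yet.
  Glade: 3 of 4 neighbours < 4, not yet.
  Lorne: 3 of 4 neighbours ≥ 3, panics.
  Oakham: 3 of 5 neighbours ≥ 3, panics.
Round 6 — checking thresholds:
  Claymore: 2 of 2 neighbours ≥ 2, panics.
  Fallow: 4 of 5 neighbours < 5, not yet.
  Glade: 3 of 4 neighbours < 4, not yet.
Round 7 — no new panics; cascade stops.

no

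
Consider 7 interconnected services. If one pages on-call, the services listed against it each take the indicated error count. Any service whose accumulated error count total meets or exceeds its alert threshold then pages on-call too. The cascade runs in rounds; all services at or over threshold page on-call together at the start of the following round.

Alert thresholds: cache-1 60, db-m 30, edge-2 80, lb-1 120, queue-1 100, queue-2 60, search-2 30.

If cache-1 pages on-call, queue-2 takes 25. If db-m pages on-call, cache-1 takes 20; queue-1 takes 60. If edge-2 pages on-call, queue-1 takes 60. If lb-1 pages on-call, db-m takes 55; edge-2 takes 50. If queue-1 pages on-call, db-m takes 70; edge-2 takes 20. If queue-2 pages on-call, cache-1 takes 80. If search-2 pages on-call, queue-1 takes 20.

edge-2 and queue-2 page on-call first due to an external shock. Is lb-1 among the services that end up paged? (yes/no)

Round 1 — edge-2, queue-2 page on-call (initial).
  cache-1: +80 → 80 ≥ 60
  queue-1: +60 → 60 < 100
Round 2 — cache-1 pages on-call.
No further pages.

no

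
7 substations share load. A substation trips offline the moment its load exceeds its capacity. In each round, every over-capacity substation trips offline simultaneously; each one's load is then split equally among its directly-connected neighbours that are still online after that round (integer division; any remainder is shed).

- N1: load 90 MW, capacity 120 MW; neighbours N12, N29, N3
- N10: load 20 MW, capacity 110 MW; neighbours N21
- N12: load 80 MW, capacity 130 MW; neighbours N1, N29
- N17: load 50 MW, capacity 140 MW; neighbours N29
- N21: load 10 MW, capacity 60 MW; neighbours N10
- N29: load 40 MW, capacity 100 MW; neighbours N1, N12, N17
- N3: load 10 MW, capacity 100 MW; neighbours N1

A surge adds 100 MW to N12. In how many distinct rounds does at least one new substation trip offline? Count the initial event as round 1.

Round 1 — N12 at 180 > 130. N12 trips offline.
  N12 sheds 180 MW to N1, N29: 90 each.
    N1: 90+90 = 180 > 120
    N29: 40+90 = 130 > 100
Round 2 — N1, N29 trip offline.
  N1 sheds 180 MW to N3: 180 each.
    N3: 10+180 = 190 > 100
  N29 sheds 130 MW to N17: 130 each.
    N17: 50+130 = 180 > 140
Round 3 — N17, N3 trip offline.
  N17 sheds 180 MW: no online neighbours, lost.
  N3 sheds 190 MW: no online neighbours, lost.
No further trips.

3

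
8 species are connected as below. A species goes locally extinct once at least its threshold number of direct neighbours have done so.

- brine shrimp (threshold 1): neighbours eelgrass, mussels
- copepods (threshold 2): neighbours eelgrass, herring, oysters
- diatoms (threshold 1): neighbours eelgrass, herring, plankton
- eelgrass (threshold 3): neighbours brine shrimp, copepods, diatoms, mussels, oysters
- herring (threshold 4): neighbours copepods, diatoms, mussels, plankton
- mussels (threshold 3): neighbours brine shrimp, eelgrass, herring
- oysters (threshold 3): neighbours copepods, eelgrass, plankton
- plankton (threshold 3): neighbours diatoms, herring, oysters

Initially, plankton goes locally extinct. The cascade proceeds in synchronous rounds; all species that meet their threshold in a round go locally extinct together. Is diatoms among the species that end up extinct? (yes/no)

yes

Round 1 — plankton goes locally extinct (initial).
Round 2 — checking thresholds:
  diatoms: 1 of 3 neighbours ≥ 1, goes locally extinct.
  herring: 1 of 4 neighbours < 4, below threshold.
  oysters: 1 of 3 neighbours < 3, below threshold.
Round 3 — no new extinctions; cascade stops.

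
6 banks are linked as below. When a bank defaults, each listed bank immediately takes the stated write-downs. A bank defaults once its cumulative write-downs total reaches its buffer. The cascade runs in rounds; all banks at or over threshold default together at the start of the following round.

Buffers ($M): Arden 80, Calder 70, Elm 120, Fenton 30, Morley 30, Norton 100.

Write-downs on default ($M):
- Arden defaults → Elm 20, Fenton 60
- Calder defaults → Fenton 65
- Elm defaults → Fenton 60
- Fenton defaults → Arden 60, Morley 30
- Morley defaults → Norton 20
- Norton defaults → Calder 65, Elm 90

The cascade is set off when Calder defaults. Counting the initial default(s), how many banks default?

Round 1 — Calder defaults (initial).
  Fenton: +65 → 65 ≥ 30
Round 2 — Fenton defaults.
  Arden: +60 → 60 < 80
  Morley: +30 → 30 ≥ 30
Round 3 — Morley defaults.
  Norton: +20 → 20 < 100
No further defaults.

3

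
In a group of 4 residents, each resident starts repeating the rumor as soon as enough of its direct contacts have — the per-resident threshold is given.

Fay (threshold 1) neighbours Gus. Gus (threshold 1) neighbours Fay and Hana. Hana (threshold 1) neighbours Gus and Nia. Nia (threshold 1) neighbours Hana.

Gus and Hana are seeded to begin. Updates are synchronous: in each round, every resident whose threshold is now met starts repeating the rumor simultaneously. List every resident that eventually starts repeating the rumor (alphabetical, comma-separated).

Round 1 — Gus, Hana start repeating the rumor (initial).
Round 2 — checking thresholds:
  Fay: 1 of 1 neighbours ≥ 1, starts repeating the rumor.
  Nia: 1 of 1 neighbours ≥ 1, starts repeating the rumor.
Round 3 — no new spreads; cascade stops.

Fay, Gus, Hana, Nia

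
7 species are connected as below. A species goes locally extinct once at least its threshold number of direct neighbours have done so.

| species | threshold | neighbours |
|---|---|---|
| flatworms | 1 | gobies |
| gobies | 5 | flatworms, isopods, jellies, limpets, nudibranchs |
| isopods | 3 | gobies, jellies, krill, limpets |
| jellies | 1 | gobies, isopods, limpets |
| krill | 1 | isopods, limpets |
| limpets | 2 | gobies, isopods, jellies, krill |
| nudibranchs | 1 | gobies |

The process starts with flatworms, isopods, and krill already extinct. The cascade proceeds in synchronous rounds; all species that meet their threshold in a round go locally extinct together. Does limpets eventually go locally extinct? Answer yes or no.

Round 1 — flatworms, isopods, krill go locally extinct (initial).
Round 2 — checking thresholds:
  gobies: 2 of 5 neighbours < 5, holds.
  jellies: 1 of 3 neighbours ≥ 1, goes locally extinct.
  limpets: 2 of 4 neighbours ≥ 2, goes locally extinct.
Round 3 — no new extinctions; cascade stops.

yes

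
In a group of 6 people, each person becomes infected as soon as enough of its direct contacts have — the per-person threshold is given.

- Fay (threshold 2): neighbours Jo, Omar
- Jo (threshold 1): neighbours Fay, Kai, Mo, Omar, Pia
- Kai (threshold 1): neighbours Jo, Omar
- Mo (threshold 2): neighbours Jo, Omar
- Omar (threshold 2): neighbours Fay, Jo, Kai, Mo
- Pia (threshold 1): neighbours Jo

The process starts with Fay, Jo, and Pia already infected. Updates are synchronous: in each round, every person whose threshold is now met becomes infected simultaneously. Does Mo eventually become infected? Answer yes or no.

yes

Round 1 — Fay, Jo, Pia become infected (initial).
Round 2 — checking thresholds:
  Kai: 1 of 2 neighbours ≥ 1, becomes infected.
  Mo: 1 of 2 neighbours < 2, holds.
  Omar: 2 of 4 neighbours ≥ 2, becomes infected.
Round 3 — checking thresholds:
  Mo: 2 of 2 neighbours ≥ 2, becomes infected.
Round 4 — no new infections; cascade stops.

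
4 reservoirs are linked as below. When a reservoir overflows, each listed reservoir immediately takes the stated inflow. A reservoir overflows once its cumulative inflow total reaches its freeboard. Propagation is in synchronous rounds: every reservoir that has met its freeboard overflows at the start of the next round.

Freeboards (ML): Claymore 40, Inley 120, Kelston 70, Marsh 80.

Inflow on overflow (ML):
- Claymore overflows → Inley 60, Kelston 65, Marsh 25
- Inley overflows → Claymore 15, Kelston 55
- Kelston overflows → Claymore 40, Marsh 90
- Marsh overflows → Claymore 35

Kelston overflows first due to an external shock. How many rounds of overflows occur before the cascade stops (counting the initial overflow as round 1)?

2

Round 1 — Kelston overflows (initial).
  Claymore: +40 → 40 ≥ 40
  Marsh: +90 → 90 ≥ 80
Round 2 — Claymore, Marsh overflow.
  Inley: +60 → 60 < 120
No further overflows.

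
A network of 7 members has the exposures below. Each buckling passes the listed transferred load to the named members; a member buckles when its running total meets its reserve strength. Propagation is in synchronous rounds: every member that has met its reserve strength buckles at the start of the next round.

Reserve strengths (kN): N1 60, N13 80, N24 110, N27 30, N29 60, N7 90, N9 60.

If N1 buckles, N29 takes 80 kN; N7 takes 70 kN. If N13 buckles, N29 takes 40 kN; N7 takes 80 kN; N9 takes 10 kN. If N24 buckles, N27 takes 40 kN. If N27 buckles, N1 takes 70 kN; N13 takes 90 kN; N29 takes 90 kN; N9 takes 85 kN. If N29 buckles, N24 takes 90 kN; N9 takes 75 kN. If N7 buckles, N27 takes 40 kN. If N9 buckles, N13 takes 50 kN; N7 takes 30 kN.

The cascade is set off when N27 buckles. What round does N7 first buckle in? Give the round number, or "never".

3

Round 1 — N27 buckles (initial).
  N1: +70 → 70 ≥ 60
  N13: +90 → 90 ≥ 80
  N29: +90 → 90 ≥ 60
  N9: +85 → 85 ≥ 60
Round 2 — N1, N13, N29, N9 buckle.
  N24: +90 → 90 < 110
  N7: +70+80+30 → 180 ≥ 90
Round 3 — N7 buckles.
No further bucklings.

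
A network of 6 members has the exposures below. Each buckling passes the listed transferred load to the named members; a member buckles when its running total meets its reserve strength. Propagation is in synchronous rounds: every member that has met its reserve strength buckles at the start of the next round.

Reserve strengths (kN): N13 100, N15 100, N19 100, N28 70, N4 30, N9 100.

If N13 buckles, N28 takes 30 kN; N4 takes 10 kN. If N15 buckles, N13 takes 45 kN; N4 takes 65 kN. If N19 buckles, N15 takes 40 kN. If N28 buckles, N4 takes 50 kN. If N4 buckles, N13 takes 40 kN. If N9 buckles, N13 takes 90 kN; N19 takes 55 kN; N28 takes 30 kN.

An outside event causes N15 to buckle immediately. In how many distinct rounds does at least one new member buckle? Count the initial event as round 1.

2

Round 1 — N15 buckles (initial).
  N13: +45 → 45 < 100
  N4: +65 → 65 ≥ 30
Round 2 — N4 buckles.
  N13: +40 → 85 < 100
No further bucklings.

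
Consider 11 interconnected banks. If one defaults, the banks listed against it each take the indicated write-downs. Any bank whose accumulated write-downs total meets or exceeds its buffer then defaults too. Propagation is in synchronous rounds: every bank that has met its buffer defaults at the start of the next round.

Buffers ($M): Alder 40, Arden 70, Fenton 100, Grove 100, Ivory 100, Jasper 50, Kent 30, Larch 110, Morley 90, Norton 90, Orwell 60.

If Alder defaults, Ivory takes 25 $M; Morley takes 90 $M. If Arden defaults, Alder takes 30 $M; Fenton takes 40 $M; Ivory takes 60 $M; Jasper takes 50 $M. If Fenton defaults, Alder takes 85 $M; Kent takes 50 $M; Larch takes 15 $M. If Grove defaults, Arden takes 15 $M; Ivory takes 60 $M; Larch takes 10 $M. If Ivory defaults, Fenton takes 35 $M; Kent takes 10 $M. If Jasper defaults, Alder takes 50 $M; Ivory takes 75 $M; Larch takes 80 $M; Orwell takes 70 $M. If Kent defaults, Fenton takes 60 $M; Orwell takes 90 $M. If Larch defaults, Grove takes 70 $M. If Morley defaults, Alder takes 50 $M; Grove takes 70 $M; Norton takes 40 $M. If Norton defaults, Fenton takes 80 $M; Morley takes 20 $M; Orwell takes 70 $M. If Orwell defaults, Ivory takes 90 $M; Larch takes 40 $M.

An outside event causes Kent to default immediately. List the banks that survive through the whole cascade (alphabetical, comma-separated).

Alder, Arden, Fenton, Grove, Ivory, Jasper, Larch, Morley, Norton

Round 1 — Kent defaults (initial).
  Fenton: +60 → 60 < 100
  Orwell: +90 → 90 ≥ 60
Round 2 — Orwell defaults.
  Ivory: +90 → 90 < 100
  Larch: +40 → 40 < 110
No further defaults.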